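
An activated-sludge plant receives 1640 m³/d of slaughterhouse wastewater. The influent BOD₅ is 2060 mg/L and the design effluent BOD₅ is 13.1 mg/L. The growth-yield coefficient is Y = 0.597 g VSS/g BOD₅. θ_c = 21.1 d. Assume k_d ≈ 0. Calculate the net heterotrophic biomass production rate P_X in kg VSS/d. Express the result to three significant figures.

No decay correction is needed, so Y_obs = Y = 0.597.
ΔS = 2060 − 13.1 = 2047 mg/L, so the substrate removal rate is 1640 × 2047/1000 = 3357 kg BOD₅/d.
Biomass produced: P_X = Y_obs·Q·ΔS = 0.5970 × 3357 ≈ 2004 kg VSS/d.

P_X ≈ 2000 kg VSS/d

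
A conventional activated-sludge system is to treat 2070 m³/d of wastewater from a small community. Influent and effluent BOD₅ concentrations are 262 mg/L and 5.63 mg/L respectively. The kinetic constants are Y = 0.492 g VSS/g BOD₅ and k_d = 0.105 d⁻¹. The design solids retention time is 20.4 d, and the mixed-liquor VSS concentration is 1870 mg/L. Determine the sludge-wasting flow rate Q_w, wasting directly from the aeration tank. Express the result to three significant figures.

Q_w ≈ 44.4 m³/d

From the SRT design equation V = Y Q (S₀−S) θ_c / [X (1 + k_d θ_c)] = 0.492 × 2070 × (262 − 5.63) × 20.4 / [1870 × (1 + 0.105 × 20.4)] = 5.33×10^6 / 5876 = 906.5 m³.
Wasting from the aeration tank: Q_w = V / θ_c = 906.5 / 20.4 = 44.44 m³/d.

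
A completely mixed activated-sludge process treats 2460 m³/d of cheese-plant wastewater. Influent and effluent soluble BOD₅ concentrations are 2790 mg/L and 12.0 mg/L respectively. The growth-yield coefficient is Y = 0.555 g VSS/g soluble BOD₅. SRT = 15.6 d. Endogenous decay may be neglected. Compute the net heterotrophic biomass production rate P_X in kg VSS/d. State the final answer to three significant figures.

With endogenous decay neglected, the observed yield equals the true yield: Y_obs = Y = 0.555 g VSS/g soluble BOD₅.
Q·(S₀ − S) = 2460 × (2790 − 12.0) × 10⁻³ = 6834 kg/d removed.
P_X = Y_obs · Q(S₀ − S) = 0.5550 × 6834 = 3793 kg VSS/d.

P_X ≈ 3790 kg VSS/d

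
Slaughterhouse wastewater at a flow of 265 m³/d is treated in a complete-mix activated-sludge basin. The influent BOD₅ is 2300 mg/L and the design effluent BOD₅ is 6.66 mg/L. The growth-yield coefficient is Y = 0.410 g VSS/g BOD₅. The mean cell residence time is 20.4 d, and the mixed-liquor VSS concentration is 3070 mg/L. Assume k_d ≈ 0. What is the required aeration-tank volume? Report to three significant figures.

With k_d = 0 the design equation reduces to V = Y Q (S₀−S) θ_c / X = 0.410 × 265 × (2300 − 6.66) × 20.4 / 3070 = 1656 m³.

V ≈ 1660 m³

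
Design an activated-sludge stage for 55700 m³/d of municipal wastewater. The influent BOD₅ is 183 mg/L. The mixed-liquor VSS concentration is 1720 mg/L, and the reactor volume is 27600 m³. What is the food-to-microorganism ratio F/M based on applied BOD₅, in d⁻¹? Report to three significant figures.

F/M ≈ 0.215 d⁻¹

F/M = Q·S₀ / (V·X) = 55700 × 183 / (27600 × 1720) = 0.2147 g BOD₅·(g VSS·d)⁻¹.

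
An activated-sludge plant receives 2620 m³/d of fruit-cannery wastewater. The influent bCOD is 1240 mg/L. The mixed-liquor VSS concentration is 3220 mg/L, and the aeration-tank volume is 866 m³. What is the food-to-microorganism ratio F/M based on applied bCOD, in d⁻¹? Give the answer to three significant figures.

F/M = applied load / biomass = Q·S₀/(V·X) = 2620 × 1240 / (866.0 × 3220) = 1.165 d⁻¹.

F/M ≈ 1.17 d⁻¹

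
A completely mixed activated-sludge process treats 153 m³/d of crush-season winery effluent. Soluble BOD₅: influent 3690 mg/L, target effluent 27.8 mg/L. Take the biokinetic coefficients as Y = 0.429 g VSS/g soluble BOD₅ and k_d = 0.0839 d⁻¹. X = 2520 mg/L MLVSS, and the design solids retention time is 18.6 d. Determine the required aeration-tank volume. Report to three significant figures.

V ≈ 693 m³

From the SRT design equation V = Y Q (S₀−S) θ_c / [X (1 + k_d θ_c)] = 0.429 × 153 × (3690 − 27.8) × 18.6 / [2520 × (1 + 0.0839 × 18.6)] = 4.47×10^6 / 6453 = 692.9 m³.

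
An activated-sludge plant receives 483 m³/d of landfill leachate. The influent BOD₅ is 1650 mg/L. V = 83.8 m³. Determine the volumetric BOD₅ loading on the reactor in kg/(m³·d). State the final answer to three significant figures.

L_v ≈ 9.51 kg BOD₅/(m³·d)

Applied BOD₅ load per unit volume = Q·S₀/V = (483 × 1650/1000)/83.80 = 9.510 kg BOD₅·m⁻³·d⁻¹.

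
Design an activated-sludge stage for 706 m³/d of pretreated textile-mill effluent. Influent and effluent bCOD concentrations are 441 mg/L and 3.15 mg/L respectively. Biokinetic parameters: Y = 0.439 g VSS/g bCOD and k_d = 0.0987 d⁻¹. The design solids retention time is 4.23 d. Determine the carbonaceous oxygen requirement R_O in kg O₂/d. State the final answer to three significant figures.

R_O ≈ 173 kg O₂/d

The observed yield is Y_obs = Y/(1 + k_d·θ_c) = 0.439 / (1 + 0.0987 × 4.23) = 0.439 / 1.418 = 0.3097 g VSS per g bCOD removed.
Substrate removed = Q·(S₀ − S) = 706 m³/d × (441 − 3.15) g/m³ = 3.09×10^5 g/d = 309.1 kg/d.
Biomass synthesised: P_X = Y_obs × 309.1 = 95.74 kg VSS/d.
Carbonaceous O₂ demand = substrate oxidised − cell-mass equivalent = 309.1 − 1.42 × 95.74 = 173.2 kg O₂/d.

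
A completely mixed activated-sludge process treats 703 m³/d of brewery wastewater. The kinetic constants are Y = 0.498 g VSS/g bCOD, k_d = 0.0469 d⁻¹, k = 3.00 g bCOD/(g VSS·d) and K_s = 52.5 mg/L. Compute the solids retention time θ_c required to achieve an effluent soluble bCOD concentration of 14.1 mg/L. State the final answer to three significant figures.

θ_c ≈ 3.71 d

From 1/θ_c = Y·k·S/(K_s + S) − k_d: Y·k·S/(K_s+S) = 0.498 × 3.00 × 14.1 / (52.5 + 14.1) = 0.3163 d⁻¹.
1/θ_c = 0.3163 − 0.0469 = 0.2694 d⁻¹, so θ_c = 3.712 d.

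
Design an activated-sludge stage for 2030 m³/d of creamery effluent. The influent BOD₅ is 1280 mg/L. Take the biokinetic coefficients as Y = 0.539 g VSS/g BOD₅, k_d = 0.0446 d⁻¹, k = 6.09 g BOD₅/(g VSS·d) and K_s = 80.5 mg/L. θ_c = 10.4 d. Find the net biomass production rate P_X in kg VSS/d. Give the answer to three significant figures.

Effluent substrate depends only on kinetics and SRT: S = K_s(1 + k_d θ_c) / [θ_c(Yk − k_d) − 1] = 80.5 × (1 + 0.0446 × 10.4) / [10.4 × (0.539 × 6.09 − 0.0446) − 1] = 117.8 / 32.67 = 3.606 mg/L.
The observed yield is Y_obs = Y/(1 + k_d·θ_c) = 0.539 / (1 + 0.0446 × 10.4) = 0.539 / 1.464 = 0.3682 g VSS per g BOD₅ removed.
Substrate removed = Q·(S₀ − S) = 2030 m³/d × (1280 − 3.61) g/m³ = 2.59×10^6 g/d = 2591 kg/d.
P_X = Y_obs · Q(S₀ − S) = 0.3682 × 2591 = 954.1 kg VSS/d.

P_X ≈ 954 kg VSS/d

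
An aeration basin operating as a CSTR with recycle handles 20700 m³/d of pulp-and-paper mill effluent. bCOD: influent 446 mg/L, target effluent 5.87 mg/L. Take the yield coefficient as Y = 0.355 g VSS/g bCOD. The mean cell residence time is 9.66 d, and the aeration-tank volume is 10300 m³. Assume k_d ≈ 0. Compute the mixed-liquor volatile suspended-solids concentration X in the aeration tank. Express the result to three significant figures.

X ≈ 3030 mg/L

From V·X = Y·Q·(S₀ − S)·θ_c (decay neglected): X = 0.355 × 20700 × (446 − 5.87) × 9.66 / 10300 = 3033 mg/L.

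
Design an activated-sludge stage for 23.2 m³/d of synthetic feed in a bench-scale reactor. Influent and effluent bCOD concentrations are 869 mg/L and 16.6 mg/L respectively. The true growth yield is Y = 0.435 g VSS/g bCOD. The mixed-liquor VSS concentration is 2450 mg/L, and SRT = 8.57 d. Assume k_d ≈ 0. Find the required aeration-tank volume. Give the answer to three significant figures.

V ≈ 30.1 m³

V·X = Y·Q·ΔS·θ_c gives V = 0.435 × 23.2 × (869 − 16.6) × 8.57 / 2450 = 30.09 m³.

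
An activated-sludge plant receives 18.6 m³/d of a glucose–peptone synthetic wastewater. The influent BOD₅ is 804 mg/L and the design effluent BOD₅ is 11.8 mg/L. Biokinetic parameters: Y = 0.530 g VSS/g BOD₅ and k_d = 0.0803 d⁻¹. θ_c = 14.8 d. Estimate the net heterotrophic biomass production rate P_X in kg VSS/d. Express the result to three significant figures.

P_X ≈ 3.57 kg VSS/d

The observed yield is Y_obs = Y/(1 + k_d·θ_c) = 0.530 / (1 + 0.0803 × 14.8) = 0.530 / 2.188 = 0.2422 g VSS per g BOD₅ removed.
Substrate removed = Q·(S₀ − S) = 18.6 m³/d × (804 − 11.8) g/m³ = 1.47×10^4 g/d = 14.73 kg/d.
So the net sludge growth is P_X = 0.2422 × 14.73 = 3.569 kg VSS/d.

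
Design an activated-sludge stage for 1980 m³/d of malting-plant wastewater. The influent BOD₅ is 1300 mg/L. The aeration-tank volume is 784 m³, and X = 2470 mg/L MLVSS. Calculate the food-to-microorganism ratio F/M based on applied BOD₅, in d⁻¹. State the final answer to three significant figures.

F/M ≈ 1.33 d⁻¹

F/M = Q·S₀ / (V·X) = 1980 × 1300 / (784.0 × 2470) = 1.329 g BOD₅·(g VSS·d)⁻¹.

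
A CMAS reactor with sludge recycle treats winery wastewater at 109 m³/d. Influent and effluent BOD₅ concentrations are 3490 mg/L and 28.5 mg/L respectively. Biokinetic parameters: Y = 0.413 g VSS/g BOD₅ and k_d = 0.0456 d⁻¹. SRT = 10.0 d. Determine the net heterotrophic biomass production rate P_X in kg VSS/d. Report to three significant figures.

Observed yield with endogenous decay: Y_obs = Y / (1 + k_d·θ_c) = 0.413 / (1 + 0.0456 × 10.0) = 0.413 / 1.456 = 0.2837 g VSS/g BOD₅.
Substrate removed = Q·(S₀ − S) = 109 m³/d × (3490 − 28.5) g/m³ = 3.77×10^5 g/d = 377.3 kg/d.
P_X = Y_obs · Q(S₀ − S) = 0.2837 × 377.3 = 107.0 kg VSS/d.

P_X ≈ 107 kg VSS/d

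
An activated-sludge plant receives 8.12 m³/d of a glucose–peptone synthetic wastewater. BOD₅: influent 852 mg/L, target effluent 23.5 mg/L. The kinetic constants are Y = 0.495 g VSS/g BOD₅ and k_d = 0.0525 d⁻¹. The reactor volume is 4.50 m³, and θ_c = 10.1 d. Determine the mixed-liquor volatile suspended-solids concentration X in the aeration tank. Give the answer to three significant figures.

X ≈ 4880 mg/L

From V·X·(1 + k_d·θ_c) = Y·Q·(S₀ − S)·θ_c: X = 0.495 × 8.12 × (852 − 23.5) × 10.1 / [4.50 × (1 + 0.0525 × 10.1)] = 4884 mg/L.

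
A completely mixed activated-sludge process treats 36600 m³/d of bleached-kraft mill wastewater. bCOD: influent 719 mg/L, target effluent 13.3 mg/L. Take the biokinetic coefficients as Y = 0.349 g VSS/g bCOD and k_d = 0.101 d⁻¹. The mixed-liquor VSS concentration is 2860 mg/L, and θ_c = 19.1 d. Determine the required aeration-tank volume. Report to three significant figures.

Steady-state biomass mass balance: V·X·(1 + k_d·θ_c) = Y·Q·(S₀ − S)·θ_c, so V = 0.349 × 36600 × (719 − 13.3) × 19.1 / [2860 × (1 + 0.101 × 19.1)] = 1.72×10^8 / 8377 = 20552 m³.

V ≈ 20600 m³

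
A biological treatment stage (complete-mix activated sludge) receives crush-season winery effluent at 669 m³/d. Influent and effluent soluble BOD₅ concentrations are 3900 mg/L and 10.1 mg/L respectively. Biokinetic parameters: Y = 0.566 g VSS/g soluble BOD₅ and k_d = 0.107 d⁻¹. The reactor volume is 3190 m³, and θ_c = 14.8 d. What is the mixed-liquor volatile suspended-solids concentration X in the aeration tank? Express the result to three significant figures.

From V·X·(1 + k_d·θ_c) = Y·Q·(S₀ − S)·θ_c: X = 0.566 × 669 × (3900 − 10.1) × 14.8 / [3190 × (1 + 0.107 × 14.8)] = 2645 mg/L.

X ≈ 2650 mg/L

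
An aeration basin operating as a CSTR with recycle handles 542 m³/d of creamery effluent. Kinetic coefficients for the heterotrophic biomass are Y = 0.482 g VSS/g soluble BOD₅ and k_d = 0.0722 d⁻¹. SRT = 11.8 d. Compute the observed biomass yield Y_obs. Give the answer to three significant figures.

Y_obs ≈ 0.260 g VSS/g soluble BOD₅

The observed yield is Y_obs = Y/(1 + k_d·θ_c) = 0.482 / (1 + 0.0722 × 11.8) = 0.482 / 1.852 = 0.2603 g VSS per g soluble BOD₅ removed.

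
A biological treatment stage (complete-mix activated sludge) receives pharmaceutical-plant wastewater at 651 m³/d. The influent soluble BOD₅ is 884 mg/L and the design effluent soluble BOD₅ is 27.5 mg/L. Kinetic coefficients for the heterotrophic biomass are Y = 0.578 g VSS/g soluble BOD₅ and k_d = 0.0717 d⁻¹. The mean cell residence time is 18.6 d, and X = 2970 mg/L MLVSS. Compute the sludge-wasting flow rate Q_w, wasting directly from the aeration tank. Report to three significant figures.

Q_w ≈ 46.5 m³/d

Rearranging the biomass balance for a CMAS with decay, V = Y·Q·ΔS·θ_c / [X·(1+k_d θ_c)] = 0.578 × 651 × (884 − 27.5) × 18.6 / [2970 × (1 + 0.0717 × 18.6)] = 5.99×10^6 / 6931 = 864.9 m³.
For wasting at MLVSS concentration, Q_w = V/θ_c = 864.9/18.6 = 46.50 m³/d.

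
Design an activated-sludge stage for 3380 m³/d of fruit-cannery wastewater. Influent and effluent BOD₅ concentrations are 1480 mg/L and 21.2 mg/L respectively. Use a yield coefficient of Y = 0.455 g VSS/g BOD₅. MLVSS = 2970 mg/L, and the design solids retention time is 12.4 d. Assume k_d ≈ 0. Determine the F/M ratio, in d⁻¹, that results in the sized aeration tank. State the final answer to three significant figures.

F/M ≈ 0.180 d⁻¹

Biomass mass balance (decay neglected): V·X = Y·Q·(S₀ − S)·θ_c, so V = 0.455 × 3380 × (1480 − 21.2) × 12.4 / 2970 = 9367 m³.
Food-to-microorganism ratio F/M = Q S₀ / (V X) = 3380 × 1480 / (9367 × 2970) = 0.1798 d⁻¹.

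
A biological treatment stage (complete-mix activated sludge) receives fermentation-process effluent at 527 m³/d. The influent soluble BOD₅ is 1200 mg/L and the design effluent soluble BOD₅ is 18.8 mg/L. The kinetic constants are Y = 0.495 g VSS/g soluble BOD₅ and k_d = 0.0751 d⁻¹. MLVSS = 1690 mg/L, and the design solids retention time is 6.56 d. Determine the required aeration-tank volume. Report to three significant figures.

V ≈ 801 m³

From the SRT design equation V = Y Q (S₀−S) θ_c / [X (1 + k_d θ_c)] = 0.495 × 527 × (1200 − 18.8) × 6.56 / [1690 × (1 + 0.0751 × 6.56)] = 2.02×10^6 / 2523 = 801.3 m³.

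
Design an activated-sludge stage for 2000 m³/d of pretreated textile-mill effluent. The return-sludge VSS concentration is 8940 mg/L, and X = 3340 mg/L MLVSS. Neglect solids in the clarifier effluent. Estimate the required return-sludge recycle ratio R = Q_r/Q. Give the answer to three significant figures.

Mass balance around the secondary clarifier (neglecting effluent solids): R = X / (X_r − X) = 3340 / (8940 − 3340) = 0.5964.

R ≈ 0.596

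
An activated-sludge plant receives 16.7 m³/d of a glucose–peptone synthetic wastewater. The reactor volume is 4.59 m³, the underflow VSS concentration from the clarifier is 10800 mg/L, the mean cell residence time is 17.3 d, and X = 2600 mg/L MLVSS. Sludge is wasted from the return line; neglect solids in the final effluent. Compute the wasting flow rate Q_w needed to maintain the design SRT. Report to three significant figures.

Q_w ≈ 0.0639 m³/d

Wasting from the return line (neglecting effluent solids): Q_w = V·X / (θ_c·X_r) = 4.590 × 2600 / (17.3 × 10800) = 0.06387 m³/d.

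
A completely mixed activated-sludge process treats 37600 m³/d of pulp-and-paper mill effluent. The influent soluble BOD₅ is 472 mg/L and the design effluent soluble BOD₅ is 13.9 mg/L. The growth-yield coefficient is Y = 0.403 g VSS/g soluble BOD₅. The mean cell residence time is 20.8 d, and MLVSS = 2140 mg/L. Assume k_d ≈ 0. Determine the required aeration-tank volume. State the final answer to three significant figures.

V·X = Y·Q·ΔS·θ_c gives V = 0.403 × 37600 × (472 − 13.9) × 20.8 / 2140 = 67469 m³.

V ≈ 67500 m³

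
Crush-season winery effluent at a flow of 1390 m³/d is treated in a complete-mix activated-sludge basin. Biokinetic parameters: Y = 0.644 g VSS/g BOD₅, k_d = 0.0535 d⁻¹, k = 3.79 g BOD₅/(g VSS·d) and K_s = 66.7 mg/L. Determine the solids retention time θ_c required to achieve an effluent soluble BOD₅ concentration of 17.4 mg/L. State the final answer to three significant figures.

θ_c ≈ 2.21 d

From 1/θ_c = Y·k·S/(K_s + S) − k_d: Y·k·S/(K_s+S) = 0.644 × 3.79 × 17.4 / (66.7 + 17.4) = 0.5050 d⁻¹.
θ_c = 1/(μ − k_d) = 1/(0.5050 − 0.0535) = 1/0.4515 = 2.215 d.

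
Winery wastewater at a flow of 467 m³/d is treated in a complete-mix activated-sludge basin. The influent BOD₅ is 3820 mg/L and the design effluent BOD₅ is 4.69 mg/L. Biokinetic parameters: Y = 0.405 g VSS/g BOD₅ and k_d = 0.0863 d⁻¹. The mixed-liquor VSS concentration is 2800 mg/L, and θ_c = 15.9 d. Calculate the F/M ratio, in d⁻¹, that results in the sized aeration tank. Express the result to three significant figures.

Rearranging the biomass balance for a CMAS with decay, V = Y·Q·ΔS·θ_c / [X·(1+k_d θ_c)] = 0.405 × 467 × (3820 − 4.69) × 15.9 / [2800 × (1 + 0.0863 × 15.9)] = 1.15×10^7 / 6642 = 1727 m³.
Food-to-microorganism ratio F/M = Q S₀ / (V X) = 467 × 3820 / (1727 × 2800) = 0.3688 d⁻¹.

F/M ≈ 0.369 d⁻¹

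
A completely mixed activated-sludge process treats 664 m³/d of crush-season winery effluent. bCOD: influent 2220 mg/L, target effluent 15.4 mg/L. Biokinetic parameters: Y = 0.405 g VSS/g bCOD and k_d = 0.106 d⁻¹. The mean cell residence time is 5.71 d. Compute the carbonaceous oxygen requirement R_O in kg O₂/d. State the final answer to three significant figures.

R_O ≈ 939 kg O₂/d

Observed yield with endogenous decay: Y_obs = Y / (1 + k_d·θ_c) = 0.405 / (1 + 0.106 × 5.71) = 0.405 / 1.605 = 0.2523 g VSS/g bCOD.
Mass of bCOD removed per day: Q(S₀ − S) = 664 × 2205 g/m³ = 1464 kg/d.
P_X = Y_obs·Q·(S₀ − S) = 0.2523 × 1464 = 369.3 kg VSS/d.
Carbonaceous O₂ demand = substrate oxidised − cell-mass equivalent = 1464 − 1.42 × 369.3 = 939.4 kg O₂/d.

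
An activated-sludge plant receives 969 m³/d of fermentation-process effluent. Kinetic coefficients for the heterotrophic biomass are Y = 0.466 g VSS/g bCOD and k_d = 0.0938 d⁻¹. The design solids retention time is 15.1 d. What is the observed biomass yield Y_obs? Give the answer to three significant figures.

The observed yield is Y_obs = Y/(1 + k_d·θ_c) = 0.466 / (1 + 0.0938 × 15.1) = 0.466 / 2.416 = 0.1929 g VSS per g bCOD removed.

Y_obs ≈ 0.193 g VSS/g bCOD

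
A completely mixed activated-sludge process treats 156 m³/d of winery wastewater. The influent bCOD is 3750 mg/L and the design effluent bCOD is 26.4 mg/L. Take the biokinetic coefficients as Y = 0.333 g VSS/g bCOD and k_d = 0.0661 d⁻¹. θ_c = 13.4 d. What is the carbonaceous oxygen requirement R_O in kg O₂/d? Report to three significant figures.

R_O ≈ 435 kg O₂/d

Y_obs = Y / (1 + k_d θ_c) = 0.333 / (1 + 0.0661 × 13.4) = 0.333 / 1.886 = 0.1766.
Mass of bCOD removed per day: Q(S₀ − S) = 156 × 3724 g/m³ = 580.9 kg/d.
P_X = Y_obs·Q·(S₀ − S) = 0.1766 × 580.9 = 102.6 kg VSS/d.
Carbonaceous O₂ demand = substrate oxidised − cell-mass equivalent = 580.9 − 1.42 × 102.6 = 435.2 kg O₂/d.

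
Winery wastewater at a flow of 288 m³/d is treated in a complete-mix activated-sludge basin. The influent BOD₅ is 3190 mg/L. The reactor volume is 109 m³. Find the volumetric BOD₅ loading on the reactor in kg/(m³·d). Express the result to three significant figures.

L_v ≈ 8.43 kg BOD₅/(m³·d)

L_v = Q S₀ / V = 288 × 3190 × 10⁻³ / 109.0 = 8.429 kg/(m³·d).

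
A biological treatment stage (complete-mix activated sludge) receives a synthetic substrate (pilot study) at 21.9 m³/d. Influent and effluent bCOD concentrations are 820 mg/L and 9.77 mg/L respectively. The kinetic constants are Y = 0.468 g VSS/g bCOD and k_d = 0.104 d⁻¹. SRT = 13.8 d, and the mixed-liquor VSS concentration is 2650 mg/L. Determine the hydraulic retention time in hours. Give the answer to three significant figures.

τ ≈ 19.5 h

Steady-state biomass mass balance: V·X·(1 + k_d·θ_c) = Y·Q·(S₀ − S)·θ_c, so V = 0.468 × 21.9 × (820 − 9.77) × 13.8 / [2650 × (1 + 0.104 × 13.8)] = 1.15×10^5 / 6453 = 17.76 m³.
HRT = V/Q = 17.76 m³ / 21.9 m³·d⁻¹ = 0.8109 d × 24 = 19.46 h.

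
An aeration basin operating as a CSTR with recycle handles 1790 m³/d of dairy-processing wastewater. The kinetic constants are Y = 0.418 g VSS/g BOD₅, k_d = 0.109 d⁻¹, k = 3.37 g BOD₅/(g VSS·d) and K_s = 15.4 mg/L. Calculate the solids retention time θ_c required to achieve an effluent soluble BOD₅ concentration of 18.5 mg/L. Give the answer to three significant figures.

θ_c ≈ 1.52 d

Specific growth rate at S = 18.5 mg/L: μ = YkS/(K_s+S) = 0.418·3.37·18.5/(15.4+18.5) = 0.7687 d⁻¹.
θ_c = 1/(μ − k_d) = 1/(0.7687 − 0.109) = 1/0.6597 = 1.516 d.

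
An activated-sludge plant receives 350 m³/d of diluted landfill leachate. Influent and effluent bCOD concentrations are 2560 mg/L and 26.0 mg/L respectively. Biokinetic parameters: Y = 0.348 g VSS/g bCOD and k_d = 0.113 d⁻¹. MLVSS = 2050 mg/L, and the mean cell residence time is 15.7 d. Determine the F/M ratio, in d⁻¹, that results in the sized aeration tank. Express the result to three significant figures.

Rearranging the biomass balance for a CMAS with decay, V = Y·Q·ΔS·θ_c / [X·(1+k_d θ_c)] = 0.348 × 350 × (2560 − 26.0) × 15.7 / [2050 × (1 + 0.113 × 15.7)] = 4.85×10^6 / 5687 = 852.1 m³.
F/M = Q·S₀ / (V·X) = 350 × 2560 / (852.1 × 2050) = 0.5130 g bCOD·(g VSS·d)⁻¹.

F/M ≈ 0.513 d⁻¹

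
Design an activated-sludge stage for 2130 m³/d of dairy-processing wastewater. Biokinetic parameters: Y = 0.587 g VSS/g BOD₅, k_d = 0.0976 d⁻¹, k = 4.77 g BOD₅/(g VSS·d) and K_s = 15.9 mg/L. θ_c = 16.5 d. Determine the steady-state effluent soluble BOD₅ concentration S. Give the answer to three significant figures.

For a completely mixed reactor with recycle the Lawrence–McCarty relation gives S = K_s·(1 + k_d·θ_c) / [θ_c·(Y·k − k_d) − 1] = 15.9 × (1 + 0.0976 × 16.5) / [16.5 × (0.587 × 4.77 − 0.0976) − 1] = 41.51 / 43.59 = 0.9522 mg/L.

S ≈ 0.952 mg/L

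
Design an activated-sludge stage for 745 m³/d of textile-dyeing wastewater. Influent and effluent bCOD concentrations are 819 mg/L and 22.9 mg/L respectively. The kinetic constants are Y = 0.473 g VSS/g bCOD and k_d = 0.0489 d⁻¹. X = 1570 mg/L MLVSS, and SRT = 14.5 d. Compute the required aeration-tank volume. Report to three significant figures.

V ≈ 1520 m³

From the SRT design equation V = Y Q (S₀−S) θ_c / [X (1 + k_d θ_c)] = 0.473 × 745 × (819 − 22.9) × 14.5 / [1570 × (1 + 0.0489 × 14.5)] = 4.07×10^6 / 2683 = 1516 m³.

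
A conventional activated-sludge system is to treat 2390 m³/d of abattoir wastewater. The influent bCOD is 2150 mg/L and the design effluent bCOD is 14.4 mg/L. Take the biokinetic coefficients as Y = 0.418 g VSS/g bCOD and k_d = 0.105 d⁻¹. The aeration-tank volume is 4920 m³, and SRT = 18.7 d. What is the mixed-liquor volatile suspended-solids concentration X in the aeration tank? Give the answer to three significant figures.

X ≈ 2740 mg/L

X = Y·Q·ΔS·θ_c / [V·(1 + k_d θ_c)] = 0.418 × 2390 × (2150 − 14.4) × 18.7 / [4920 × (1 + 0.105 × 18.7)] = 2736 mg/L.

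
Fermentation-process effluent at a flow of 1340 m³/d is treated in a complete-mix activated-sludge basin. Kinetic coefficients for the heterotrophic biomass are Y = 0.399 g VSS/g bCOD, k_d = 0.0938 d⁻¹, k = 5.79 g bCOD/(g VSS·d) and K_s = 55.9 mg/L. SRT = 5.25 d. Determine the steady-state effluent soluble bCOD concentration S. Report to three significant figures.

S ≈ 7.84 mg/L

From the Monod/SRT balance for a CMAS, S = K_s·(1+k_d θ_c)/[θ_c·(Y k − k_d) − 1] = 55.9 × (1 + 0.0938 × 5.25) / [5.25 × (0.399 × 5.79 − 0.0938) − 1] = 83.43 / 10.64 = 7.844 mg/L.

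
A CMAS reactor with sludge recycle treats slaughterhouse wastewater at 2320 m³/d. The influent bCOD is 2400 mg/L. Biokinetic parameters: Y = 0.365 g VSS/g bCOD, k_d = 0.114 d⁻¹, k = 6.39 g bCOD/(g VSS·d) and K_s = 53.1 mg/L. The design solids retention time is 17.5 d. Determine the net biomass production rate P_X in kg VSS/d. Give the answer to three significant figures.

From the Monod/SRT balance for a CMAS, S = K_s·(1+k_d θ_c)/[θ_c·(Y k − k_d) − 1] = 53.1 × (1 + 0.114 × 17.5) / [17.5 × (0.365 × 6.39 − 0.114) − 1] = 159.0 / 37.82 = 4.205 mg/L.
Correct the yield for decay: Y_obs = Y/(1 + k_d θ_c) = 0.365 / (1 + 0.114 × 17.5) = 0.365 / 2.995 = 0.1219.
ΔS = 2400 − 4.20 = 2396 mg/L, so the substrate removal rate is 2320 × 2396/1000 = 5558 kg bCOD/d.
So the net sludge growth is P_X = 0.1219 × 5558 = 677.4 kg VSS/d.

P_X ≈ 677 kg VSS/d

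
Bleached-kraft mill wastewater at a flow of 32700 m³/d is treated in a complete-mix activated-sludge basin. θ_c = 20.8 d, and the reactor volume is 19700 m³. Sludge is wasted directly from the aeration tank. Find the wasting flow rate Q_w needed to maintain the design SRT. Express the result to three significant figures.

For wasting at MLVSS concentration, Q_w = V/θ_c = 19700/20.8 = 947.1 m³/d.

Q_w ≈ 947 m³/d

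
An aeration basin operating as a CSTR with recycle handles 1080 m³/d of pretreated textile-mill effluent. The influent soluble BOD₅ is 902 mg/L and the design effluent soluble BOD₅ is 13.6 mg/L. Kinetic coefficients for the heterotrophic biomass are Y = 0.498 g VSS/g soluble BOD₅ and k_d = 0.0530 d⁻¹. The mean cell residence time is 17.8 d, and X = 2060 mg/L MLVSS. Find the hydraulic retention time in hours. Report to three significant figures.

From the SRT design equation V = Y Q (S₀−S) θ_c / [X (1 + k_d θ_c)] = 0.498 × 1080 × (902 − 13.6) × 17.8 / [2060 × (1 + 0.0530 × 17.8)] = 8.51×10^6 / 4003 = 2124 m³.
τ = V/Q = 2124/1080 = 1.967 d, or 47.21 h.

τ ≈ 47.2 h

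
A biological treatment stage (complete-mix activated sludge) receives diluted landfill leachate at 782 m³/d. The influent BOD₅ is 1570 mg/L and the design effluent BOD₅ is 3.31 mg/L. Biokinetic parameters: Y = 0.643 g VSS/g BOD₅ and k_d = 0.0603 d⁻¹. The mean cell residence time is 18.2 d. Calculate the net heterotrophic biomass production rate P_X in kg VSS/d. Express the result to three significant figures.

Y_obs = Y / (1 + k_d θ_c) = 0.643 / (1 + 0.0603 × 18.2) = 0.643 / 2.097 = 0.3066.
ΔS = 1570 − 3.31 = 1567 mg/L, so the substrate removal rate is 782 × 1567/1000 = 1225 kg BOD₅/d.
Net biomass production P_X = Y_obs × Q·(S₀ − S) = 0.3066 × 1225 = 375.6 kg VSS/d.

P_X ≈ 376 kg VSS/d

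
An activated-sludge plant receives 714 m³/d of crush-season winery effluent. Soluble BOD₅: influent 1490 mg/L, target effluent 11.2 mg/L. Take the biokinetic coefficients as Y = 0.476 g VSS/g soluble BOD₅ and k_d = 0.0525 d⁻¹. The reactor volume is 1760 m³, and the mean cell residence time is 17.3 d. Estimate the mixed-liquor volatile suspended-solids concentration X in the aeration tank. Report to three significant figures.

X ≈ 2590 mg/L

From V·X·(1 + k_d·θ_c) = Y·Q·(S₀ − S)·θ_c: X = 0.476 × 714 × (1490 − 11.2) × 17.3 / [1760 × (1 + 0.0525 × 17.3)] = 2589 mg/L.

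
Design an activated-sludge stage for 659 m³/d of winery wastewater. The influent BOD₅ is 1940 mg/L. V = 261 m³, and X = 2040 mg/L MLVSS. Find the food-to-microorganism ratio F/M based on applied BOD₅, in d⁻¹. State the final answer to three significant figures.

F/M ≈ 2.40 d⁻¹

Food-to-microorganism ratio F/M = Q S₀ / (V X) = 659 × 1940 / (261.0 × 2040) = 2.401 d⁻¹.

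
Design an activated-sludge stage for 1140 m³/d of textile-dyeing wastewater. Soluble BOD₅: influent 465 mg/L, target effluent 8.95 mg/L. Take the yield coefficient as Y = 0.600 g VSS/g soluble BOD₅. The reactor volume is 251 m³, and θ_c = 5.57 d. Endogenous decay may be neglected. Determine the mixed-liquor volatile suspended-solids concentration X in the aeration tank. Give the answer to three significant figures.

X ≈ 6920 mg/L

From V·X = Y·Q·(S₀ − S)·θ_c (decay neglected): X = 0.600 × 1140 × (465 − 8.95) × 5.57 / 251 = 6922 mg/L.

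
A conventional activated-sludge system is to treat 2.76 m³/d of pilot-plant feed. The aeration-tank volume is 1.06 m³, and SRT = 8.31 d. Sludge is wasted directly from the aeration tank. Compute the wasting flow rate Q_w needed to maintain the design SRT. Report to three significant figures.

Q_w ≈ 0.128 m³/d

For wasting at MLVSS concentration, Q_w = V/θ_c = 1.060/8.31 = 0.1276 m³/d.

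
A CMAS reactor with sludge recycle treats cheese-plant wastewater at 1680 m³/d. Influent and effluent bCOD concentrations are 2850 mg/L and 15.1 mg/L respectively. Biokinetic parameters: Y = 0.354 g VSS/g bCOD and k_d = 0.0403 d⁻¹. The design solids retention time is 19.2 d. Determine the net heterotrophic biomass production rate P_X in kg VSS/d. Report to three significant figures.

The observed yield is Y_obs = Y/(1 + k_d·θ_c) = 0.354 / (1 + 0.0403 × 19.2) = 0.354 / 1.774 = 0.1996 g VSS per g bCOD removed.
ΔS = 2850 − 15.1 = 2835 mg/L, so the substrate removal rate is 1680 × 2835/1000 = 4763 kg bCOD/d.
So the net sludge growth is P_X = 0.1996 × 4763 = 950.5 kg VSS/d.

P_X ≈ 951 kg VSS/d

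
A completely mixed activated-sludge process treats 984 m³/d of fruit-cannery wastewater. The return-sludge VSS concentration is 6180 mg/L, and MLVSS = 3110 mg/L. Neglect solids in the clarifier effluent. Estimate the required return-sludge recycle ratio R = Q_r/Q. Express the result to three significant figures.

R ≈ 1.01

R = Q_r/Q = X/(X_r − X) = 3110 / (6180 − 3110) = 1.013.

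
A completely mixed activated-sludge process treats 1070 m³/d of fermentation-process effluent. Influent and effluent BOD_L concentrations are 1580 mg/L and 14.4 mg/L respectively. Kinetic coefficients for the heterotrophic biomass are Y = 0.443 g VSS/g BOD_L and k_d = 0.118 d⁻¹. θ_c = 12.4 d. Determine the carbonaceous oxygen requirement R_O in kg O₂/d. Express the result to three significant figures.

Correct the yield for decay: Y_obs = Y/(1 + k_d θ_c) = 0.443 / (1 + 0.118 × 12.4) = 0.443 / 2.463 = 0.1798.
Mass of BOD_L removed per day: Q(S₀ − S) = 1070 × 1566 g/m³ = 1675 kg/d.
Net sludge production P_X = 0.1798 × 1675 = 301.3 kg VSS/d.
R_O = Q·(S₀ − S) − 1.42·P_X = 1675 − 1.42 × 301.3 = 1247 kg O₂/d.

R_O ≈ 1250 kg O₂/d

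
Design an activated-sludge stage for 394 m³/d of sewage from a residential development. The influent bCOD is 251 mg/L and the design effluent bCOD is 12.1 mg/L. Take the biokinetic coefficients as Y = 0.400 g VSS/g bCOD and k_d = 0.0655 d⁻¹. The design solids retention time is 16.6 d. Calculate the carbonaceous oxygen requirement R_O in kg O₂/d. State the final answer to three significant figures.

R_O ≈ 68.5 kg O₂/d

The observed yield is Y_obs = Y/(1 + k_d·θ_c) = 0.400 / (1 + 0.0655 × 16.6) = 0.400 / 2.087 = 0.1916 g VSS per g bCOD removed.
Mass of bCOD removed per day: Q(S₀ − S) = 394 × 238.9 g/m³ = 94.13 kg/d.
P_X = Y_obs·Q·(S₀ − S) = 0.1916 × 94.13 = 18.04 kg VSS/d.
R_O = Q·(S₀ − S) − 1.42·P_X = 94.13 − 1.42 × 18.04 = 68.51 kg O₂/d.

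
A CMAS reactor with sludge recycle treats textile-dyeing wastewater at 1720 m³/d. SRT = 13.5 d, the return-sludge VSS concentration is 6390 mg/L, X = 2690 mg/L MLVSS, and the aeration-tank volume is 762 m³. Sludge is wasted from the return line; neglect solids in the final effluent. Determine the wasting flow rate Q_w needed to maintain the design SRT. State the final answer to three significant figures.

θ_c = V·X/(Q_w·X_r) when wasting from the recycle, so Q_w = V·X/(θ_c·X_r) = 762.0 × 2690 / (13.5 × 6390) = 23.76 m³/d.

Q_w ≈ 23.8 m³/d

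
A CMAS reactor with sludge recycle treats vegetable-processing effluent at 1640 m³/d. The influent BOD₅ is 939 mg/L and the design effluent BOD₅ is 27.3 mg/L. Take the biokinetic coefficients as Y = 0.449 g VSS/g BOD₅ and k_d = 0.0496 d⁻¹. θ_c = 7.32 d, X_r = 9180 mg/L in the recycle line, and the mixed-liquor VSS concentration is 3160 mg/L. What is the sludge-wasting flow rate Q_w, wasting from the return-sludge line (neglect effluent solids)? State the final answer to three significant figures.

Rearranging the biomass balance for a CMAS with decay, V = Y·Q·ΔS·θ_c / [X·(1+k_d θ_c)] = 0.449 × 1640 × (939 − 27.3) × 7.32 / [3160 × (1 + 0.0496 × 7.32)] = 4.91×10^6 / 4307 = 1141 m³.
Q_w = (V·X)/(θ_c X_r) = 1141 × 3160 / (7.32 × 9180) = 53.65 m³/d.

Q_w ≈ 53.7 m³/d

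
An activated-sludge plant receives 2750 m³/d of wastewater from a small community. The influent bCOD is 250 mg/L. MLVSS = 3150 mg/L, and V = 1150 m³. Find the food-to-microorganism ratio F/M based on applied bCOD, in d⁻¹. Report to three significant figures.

F/M = Q·S₀ / (V·X) = 2750 × 250 / (1150 × 3150) = 0.1898 g bCOD·(g VSS·d)⁻¹.

F/M ≈ 0.190 d⁻¹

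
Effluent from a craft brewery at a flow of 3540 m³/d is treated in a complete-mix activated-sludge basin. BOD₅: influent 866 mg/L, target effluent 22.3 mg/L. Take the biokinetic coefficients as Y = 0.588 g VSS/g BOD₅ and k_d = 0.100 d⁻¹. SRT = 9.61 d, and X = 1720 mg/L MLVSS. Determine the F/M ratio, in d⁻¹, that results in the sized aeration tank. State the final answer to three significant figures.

F/M ≈ 0.356 d⁻¹

Rearranging the biomass balance for a CMAS with decay, V = Y·Q·ΔS·θ_c / [X·(1+k_d θ_c)] = 0.588 × 3540 × (866 − 22.3) × 9.61 / [1720 × (1 + 0.100 × 9.61)] = 1.69×10^7 / 3373 = 5004 m³.
F/M = applied load / biomass = Q·S₀/(V·X) = 3540 × 866 / (5004 × 1720) = 0.3562 d⁻¹.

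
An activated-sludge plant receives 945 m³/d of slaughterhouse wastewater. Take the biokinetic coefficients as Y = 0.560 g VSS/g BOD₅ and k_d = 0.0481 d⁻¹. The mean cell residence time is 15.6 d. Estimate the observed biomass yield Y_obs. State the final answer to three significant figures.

Correct the yield for decay: Y_obs = Y/(1 + k_d θ_c) = 0.560 / (1 + 0.0481 × 15.6) = 0.560 / 1.750 = 0.3199.

Y_obs ≈ 0.320 g VSS/g BOD₅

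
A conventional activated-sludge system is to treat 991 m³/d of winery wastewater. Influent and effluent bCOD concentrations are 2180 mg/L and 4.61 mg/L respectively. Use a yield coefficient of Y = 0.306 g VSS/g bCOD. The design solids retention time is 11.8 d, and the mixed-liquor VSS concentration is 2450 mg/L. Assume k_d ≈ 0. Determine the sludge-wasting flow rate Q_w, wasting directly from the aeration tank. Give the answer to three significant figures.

Q_w ≈ 269 m³/d

With k_d = 0 the design equation reduces to V = Y Q (S₀−S) θ_c / X = 0.306 × 991 × (2180 − 4.61) × 11.8 / 2450 = 3177 m³.
Wasting from the aeration tank: Q_w = V / θ_c = 3177 / 11.8 = 269.3 m³/d.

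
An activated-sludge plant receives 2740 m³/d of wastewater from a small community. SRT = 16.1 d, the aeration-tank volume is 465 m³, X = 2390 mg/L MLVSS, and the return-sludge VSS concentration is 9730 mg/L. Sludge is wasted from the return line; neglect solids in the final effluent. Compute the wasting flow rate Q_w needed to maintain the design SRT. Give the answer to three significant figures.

Q_w ≈ 7.09 m³/d

Wasting from the return line (neglecting effluent solids): Q_w = V·X / (θ_c·X_r) = 465.0 × 2390 / (16.1 × 9730) = 7.094 m³/d.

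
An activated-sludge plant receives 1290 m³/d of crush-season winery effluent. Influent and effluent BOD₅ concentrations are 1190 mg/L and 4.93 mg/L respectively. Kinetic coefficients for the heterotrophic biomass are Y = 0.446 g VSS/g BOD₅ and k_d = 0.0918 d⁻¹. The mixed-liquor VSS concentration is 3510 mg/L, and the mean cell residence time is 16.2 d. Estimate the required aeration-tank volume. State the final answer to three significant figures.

Rearranging the biomass balance for a CMAS with decay, V = Y·Q·ΔS·θ_c / [X·(1+k_d θ_c)] = 0.446 × 1290 × (1190 − 4.93) × 16.2 / [3510 × (1 + 0.0918 × 16.2)] = 1.1×10^7 / 8730 = 1265 m³.

V ≈ 1270 m³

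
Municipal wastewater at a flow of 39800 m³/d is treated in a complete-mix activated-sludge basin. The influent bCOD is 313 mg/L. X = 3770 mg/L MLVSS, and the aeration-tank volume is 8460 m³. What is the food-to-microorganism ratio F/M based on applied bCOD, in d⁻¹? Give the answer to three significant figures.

F/M = Q·S₀ / (V·X) = 39800 × 313 / (8460 × 3770) = 0.3906 g bCOD·(g VSS·d)⁻¹.

F/M ≈ 0.391 d⁻¹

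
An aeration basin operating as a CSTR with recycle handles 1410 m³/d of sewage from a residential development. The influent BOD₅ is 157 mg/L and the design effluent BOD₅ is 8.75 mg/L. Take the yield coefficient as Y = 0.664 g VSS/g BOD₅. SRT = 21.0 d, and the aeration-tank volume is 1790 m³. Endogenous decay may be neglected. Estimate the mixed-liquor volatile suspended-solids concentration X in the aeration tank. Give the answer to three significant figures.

X ≈ 1630 mg/L

Without decay, X = Y Q (S₀−S) θ_c / V = 0.664 × 1410 × (157 − 8.75) × 21.0 / 1790 = 1628 mg/L.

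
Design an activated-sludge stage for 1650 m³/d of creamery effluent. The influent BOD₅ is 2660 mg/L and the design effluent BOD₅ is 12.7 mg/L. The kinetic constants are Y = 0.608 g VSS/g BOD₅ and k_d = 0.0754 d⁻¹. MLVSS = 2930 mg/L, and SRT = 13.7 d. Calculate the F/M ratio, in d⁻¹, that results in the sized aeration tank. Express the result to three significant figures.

F/M ≈ 0.245 d⁻¹

From the SRT design equation V = Y Q (S₀−S) θ_c / [X (1 + k_d θ_c)] = 0.608 × 1650 × (2660 − 12.7) × 13.7 / [2930 × (1 + 0.0754 × 13.7)] = 3.64×10^7 / 5957 = 6108 m³.
Food-to-microorganism ratio F/M = Q S₀ / (V X) = 1650 × 2660 / (6108 × 2930) = 0.2452 d⁻¹.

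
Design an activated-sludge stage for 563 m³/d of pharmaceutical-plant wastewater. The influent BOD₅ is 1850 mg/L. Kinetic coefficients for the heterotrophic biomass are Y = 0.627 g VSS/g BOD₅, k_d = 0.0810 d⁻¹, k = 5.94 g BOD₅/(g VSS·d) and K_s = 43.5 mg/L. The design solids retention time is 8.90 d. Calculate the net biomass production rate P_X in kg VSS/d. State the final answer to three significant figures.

P_X ≈ 379 kg VSS/d

Effluent substrate depends only on kinetics and SRT: S = K_s(1 + k_d θ_c) / [θ_c(Yk − k_d) − 1] = 43.5 × (1 + 0.0810 × 8.90) / [8.90 × (0.627 × 5.94 − 0.0810) − 1] = 74.86 / 31.43 = 2.382 mg/L.
Correct the yield for decay: Y_obs = Y/(1 + k_d θ_c) = 0.627 / (1 + 0.0810 × 8.90) = 0.627 / 1.721 = 0.3643.
Mass of BOD₅ removed per day: Q(S₀ − S) = 563 × 1848 g/m³ = 1040 kg/d.
Net biomass production P_X = Y_obs × Q·(S₀ − S) = 0.3643 × 1040 = 379.0 kg VSS/d.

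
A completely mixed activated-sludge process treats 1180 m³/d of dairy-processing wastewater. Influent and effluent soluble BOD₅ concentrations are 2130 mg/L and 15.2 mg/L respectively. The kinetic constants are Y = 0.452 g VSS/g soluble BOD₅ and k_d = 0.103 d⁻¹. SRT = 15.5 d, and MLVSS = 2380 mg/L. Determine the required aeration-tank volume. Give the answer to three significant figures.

V ≈ 2830 m³

From the SRT design equation V = Y Q (S₀−S) θ_c / [X (1 + k_d θ_c)] = 0.452 × 1180 × (2130 − 15.2) × 15.5 / [2380 × (1 + 0.103 × 15.5)] = 1.75×10^7 / 6180 = 2829 m³.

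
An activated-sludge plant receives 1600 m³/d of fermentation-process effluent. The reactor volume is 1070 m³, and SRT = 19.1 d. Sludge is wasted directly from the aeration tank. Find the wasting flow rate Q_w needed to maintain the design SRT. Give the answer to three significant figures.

Q_w ≈ 56.0 m³/d

With mixed-liquor wasting, θ_c = V/Q_w, so Q_w = V/θ_c = 1070/19.1 = 56.02 m³/d.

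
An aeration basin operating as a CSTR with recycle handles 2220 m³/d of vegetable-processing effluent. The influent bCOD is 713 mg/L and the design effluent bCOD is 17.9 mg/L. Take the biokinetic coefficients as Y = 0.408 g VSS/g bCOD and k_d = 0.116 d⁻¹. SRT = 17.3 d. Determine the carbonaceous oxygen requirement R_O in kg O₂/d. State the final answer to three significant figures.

R_O ≈ 1250 kg O₂/d

The observed yield is Y_obs = Y/(1 + k_d·θ_c) = 0.408 / (1 + 0.116 × 17.3) = 0.408 / 3.007 = 0.1357 g VSS per g bCOD removed.
Q·(S₀ − S) = 2220 × (713 − 17.9) × 10⁻³ = 1543 kg/d removed.
Biomass synthesised: P_X = Y_obs × 1543 = 209.4 kg VSS/d.
R_O = Q·ΔS − 1.42 P_X = 1543 − 297.3 = 1246 kg O₂/d.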